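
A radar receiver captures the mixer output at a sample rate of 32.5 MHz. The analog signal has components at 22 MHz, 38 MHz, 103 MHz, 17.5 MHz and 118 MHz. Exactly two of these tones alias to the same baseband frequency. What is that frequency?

5.5 MHz

fs/2 = 16.25 MHz.
22 MHz > fs/2 = 16.25 MHz, folds to fs − 22 MHz = 10.5 MHz.
38 MHz mod fs = 5.5 MHz.
5.5 MHz ≤ fs/2 = 16.25 MHz, appears at 5.5 MHz.
103 MHz mod fs = 5.5 MHz.
5.5 MHz ≤ fs/2 = 16.25 MHz, appears at 5.5 MHz.
17.5 MHz > fs/2 = 16.25 MHz, folds to fs − 17.5 MHz = 15 MHz.
118 MHz mod fs = 20.5 MHz.
20.5 MHz > fs/2 = 16.25 MHz, folds to fs − 20.5 MHz = 12 MHz.
38 MHz and 103 MHz both map to 5.5 MHz.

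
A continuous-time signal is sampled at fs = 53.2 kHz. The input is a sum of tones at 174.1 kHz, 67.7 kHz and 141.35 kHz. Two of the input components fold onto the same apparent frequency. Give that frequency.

fs/2 = 26.6 kHz.
174.1 kHz mod fs = 14.5 kHz.
14.5 kHz ≤ fs/2 = 26.6 kHz, appears at 14.5 kHz.
67.7 kHz mod fs = 14.5 kHz.
14.5 kHz ≤ fs/2 = 26.6 kHz, appears at 14.5 kHz.
141.35 kHz mod fs = 34.95 kHz.
34.95 kHz > fs/2 = 26.6 kHz, folds to fs − 34.95 kHz = 18.25 kHz.
67.7 kHz and 174.1 kHz both map to 14.5 kHz.

14.5 kHz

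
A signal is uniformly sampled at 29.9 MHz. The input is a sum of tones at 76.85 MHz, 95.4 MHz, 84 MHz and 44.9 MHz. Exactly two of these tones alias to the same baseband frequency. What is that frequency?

5.7 MHz

fs/2 = 14.95 MHz.
76.85 MHz mod fs = 17.05 MHz.
17.05 MHz > fs/2 = 14.95 MHz, folds to fs − 17.05 MHz = 12.85 MHz.
95.4 MHz mod fs = 5.7 MHz.
5.7 MHz ≤ fs/2 = 14.95 MHz, appears at 5.7 MHz.
84 MHz mod fs = 24.2 MHz.
24.2 MHz > fs/2 = 14.95 MHz, folds to fs − 24.2 MHz = 5.7 MHz.
44.9 MHz mod fs = 15 MHz.
15 MHz > fs/2 = 14.95 MHz, folds to fs − 15 MHz = 14.9 MHz.
84 MHz and 95.4 MHz both map to 5.7 MHz.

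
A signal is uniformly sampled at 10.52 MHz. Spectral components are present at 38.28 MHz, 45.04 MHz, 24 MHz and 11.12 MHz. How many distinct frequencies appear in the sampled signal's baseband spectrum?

3

fs/2 = 5.26 MHz.
38.28 MHz mod fs = 6.72 MHz.
6.72 MHz > fs/2 = 5.26 MHz, folds to fs − 6.72 MHz = 3.8 MHz.
45.04 MHz mod fs = 2.96 MHz.
2.96 MHz ≤ fs/2 = 5.26 MHz, appears at 2.96 MHz.
24 MHz mod fs = 2.96 MHz.
2.96 MHz ≤ fs/2 = 5.26 MHz, appears at 2.96 MHz.
11.12 MHz mod fs = 0.6 MHz.
0.6 MHz ≤ fs/2 = 5.26 MHz, appears at 0.6 MHz.
Distinct values: {0.6 MHz, 2.96 MHz, 3.8 MHz} → 3.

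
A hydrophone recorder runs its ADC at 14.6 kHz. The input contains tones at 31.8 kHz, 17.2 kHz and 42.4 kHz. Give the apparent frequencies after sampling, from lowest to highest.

1.4 kHz, 2.6 kHz

fs/2 = 7.3 kHz.
31.8 kHz mod fs = 2.6 kHz.
2.6 kHz ≤ fs/2 = 7.3 kHz, appears at 2.6 kHz.
17.2 kHz mod fs = 2.6 kHz.
2.6 kHz ≤ fs/2 = 7.3 kHz, appears at 2.6 kHz.
42.4 kHz mod fs = 13.2 kHz.
13.2 kHz > fs/2 = 7.3 kHz, folds to fs − 13.2 kHz = 1.4 kHz.
Distinct values: {1.4 kHz, 2.6 kHz}.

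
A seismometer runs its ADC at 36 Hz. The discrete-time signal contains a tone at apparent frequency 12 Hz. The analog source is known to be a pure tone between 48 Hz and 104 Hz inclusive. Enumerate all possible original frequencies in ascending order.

48 Hz, 60 Hz, 84 Hz, 96 Hz

Frequencies that alias to 12 Hz are k·fs ± 12 Hz for integer k ≥ 0.
k=0: 12 Hz.
k=1: 24 Hz, 48 Hz.
k=2: 60 Hz, 84 Hz.
k=3: 96 Hz, 120 Hz.
k=4: 132 Hz, 156 Hz.
Within [48 Hz, 104 Hz]: 48 Hz, 60 Hz, 84 Hz, 96 Hz.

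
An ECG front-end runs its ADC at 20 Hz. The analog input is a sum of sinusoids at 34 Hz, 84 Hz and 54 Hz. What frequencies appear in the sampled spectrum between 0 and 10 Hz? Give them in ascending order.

4 Hz, 6 Hz

fs/2 = 10 Hz.
34 Hz mod fs = 14 Hz.
14 Hz > fs/2 = 10 Hz, folds to fs − 14 Hz = 6 Hz.
84 Hz mod fs = 4 Hz.
4 Hz ≤ fs/2 = 10 Hz, appears at 4 Hz.
54 Hz mod fs = 14 Hz.
14 Hz > fs/2 = 10 Hz, folds to fs − 14 Hz = 6 Hz.
Distinct values: {4 Hz, 6 Hz}.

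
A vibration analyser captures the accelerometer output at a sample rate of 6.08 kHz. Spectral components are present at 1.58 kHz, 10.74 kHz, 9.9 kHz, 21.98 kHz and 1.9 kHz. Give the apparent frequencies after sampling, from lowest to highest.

1.42 kHz, 1.58 kHz, 1.9 kHz, 2.26 kHz, 2.34 kHz

fs/2 = 3.04 kHz.
1.58 kHz ≤ fs/2 = 3.04 kHz, passes unchanged.
10.74 kHz mod fs = 4.66 kHz.
4.66 kHz > fs/2 = 3.04 kHz, folds to fs − 4.66 kHz = 1.42 kHz.
9.9 kHz mod fs = 3.82 kHz.
3.82 kHz > fs/2 = 3.04 kHz, folds to fs − 3.82 kHz = 2.26 kHz.
21.98 kHz mod fs = 3.74 kHz.
3.74 kHz > fs/2 = 3.04 kHz, folds to fs − 3.74 kHz = 2.34 kHz.
1.9 kHz ≤ fs/2 = 3.04 kHz, passes unchanged.
Distinct values: {1.42 kHz, 1.58 kHz, 1.9 kHz, 2.26 kHz, 2.34 kHz}.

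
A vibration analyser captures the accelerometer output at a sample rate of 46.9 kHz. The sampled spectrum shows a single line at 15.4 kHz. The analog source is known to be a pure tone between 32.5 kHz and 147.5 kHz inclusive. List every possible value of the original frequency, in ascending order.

Frequencies that alias to 15.4 kHz are k·fs ± 15.4 kHz for integer k ≥ 0.
k=0: 15.4 kHz.
k=1: 31.5 kHz, 62.3 kHz.
k=2: 78.4 kHz, 109.2 kHz.
k=3: 125.3 kHz, 156.1 kHz.
k=4: 172.2 kHz, 203 kHz.
Within [32.5 kHz, 147.5 kHz]: 62.3 kHz, 78.4 kHz, 109.2 kHz, 125.3 kHz.

62.3 kHz, 78.4 kHz, 109.2 kHz, 125.3 kHz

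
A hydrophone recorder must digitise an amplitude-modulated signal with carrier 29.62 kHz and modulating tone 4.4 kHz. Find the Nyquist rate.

AM sidebands sit at fc ± fm = 25.22 kHz and 34.02 kHz.
Highest-frequency component: 34.02 kHz.
Nyquist rate = 2 × 34.02 kHz = 68.04 kHz.

68.04 kHz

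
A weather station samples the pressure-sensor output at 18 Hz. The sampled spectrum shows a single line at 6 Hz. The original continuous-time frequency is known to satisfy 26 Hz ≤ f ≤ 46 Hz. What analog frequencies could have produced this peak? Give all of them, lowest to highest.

30 Hz, 42 Hz

Frequencies that alias to 6 Hz are k·fs ± 6 Hz for integer k ≥ 0.
k=0: 6 Hz.
k=1: 12 Hz, 24 Hz.
k=2: 30 Hz, 42 Hz.
k=3: 48 Hz, 60 Hz.
Within [26 Hz, 46 Hz]: 30 Hz, 42 Hz.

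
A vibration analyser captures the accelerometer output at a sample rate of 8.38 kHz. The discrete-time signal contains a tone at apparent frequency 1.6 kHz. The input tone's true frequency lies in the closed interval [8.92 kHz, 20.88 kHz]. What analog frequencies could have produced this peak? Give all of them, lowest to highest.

9.98 kHz, 15.16 kHz, 18.36 kHz

Frequencies that alias to 1.6 kHz are k·fs ± 1.6 kHz for integer k ≥ 0.
k=0: 1.6 kHz.
k=1: 6.78 kHz, 9.98 kHz.
k=2: 15.16 kHz, 18.36 kHz.
k=3: 23.54 kHz, 26.74 kHz.
Within [8.92 kHz, 20.88 kHz]: 9.98 kHz, 15.16 kHz, 18.36 kHz.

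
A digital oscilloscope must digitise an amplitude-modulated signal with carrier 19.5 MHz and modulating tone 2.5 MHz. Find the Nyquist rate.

AM sidebands sit at fc ± fm = 17 MHz and 22 MHz.
Highest-frequency component: 22 MHz.
Nyquist rate = 2 × 22 MHz = 44 MHz.

44 MHz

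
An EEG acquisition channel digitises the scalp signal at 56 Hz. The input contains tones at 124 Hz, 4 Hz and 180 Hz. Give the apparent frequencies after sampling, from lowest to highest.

4 Hz, 12 Hz

fs/2 = 28 Hz.
124 Hz mod fs = 12 Hz.
12 Hz ≤ fs/2 = 28 Hz, appears at 12 Hz.
4 Hz ≤ fs/2 = 28 Hz, passes unchanged.
180 Hz mod fs = 12 Hz.
12 Hz ≤ fs/2 = 28 Hz, appears at 12 Hz.
Distinct values: {4 Hz, 12 Hz}.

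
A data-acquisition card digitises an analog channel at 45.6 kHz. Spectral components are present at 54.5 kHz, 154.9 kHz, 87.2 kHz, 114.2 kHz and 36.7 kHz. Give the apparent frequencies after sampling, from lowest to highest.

4 kHz, 8.9 kHz, 18.1 kHz, 22.6 kHz

fs/2 = 22.8 kHz.
54.5 kHz mod fs = 8.9 kHz.
8.9 kHz ≤ fs/2 = 22.8 kHz, appears at 8.9 kHz.
154.9 kHz mod fs = 18.1 kHz.
18.1 kHz ≤ fs/2 = 22.8 kHz, appears at 18.1 kHz.
87.2 kHz mod fs = 41.6 kHz.
41.6 kHz > fs/2 = 22.8 kHz, folds to fs − 41.6 kHz = 4 kHz.
114.2 kHz mod fs = 23 kHz.
23 kHz > fs/2 = 22.8 kHz, folds to fs − 23 kHz = 22.6 kHz.
36.7 kHz > fs/2 = 22.8 kHz, folds to fs − 36.7 kHz = 8.9 kHz.
Distinct values: {4 kHz, 8.9 kHz, 18.1 kHz, 22.6 kHz}.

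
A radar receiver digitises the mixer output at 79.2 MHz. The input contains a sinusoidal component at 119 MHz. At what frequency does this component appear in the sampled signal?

39.4 MHz

119 MHz mod fs = 39.8 MHz.
39.8 MHz > fs/2 = 39.6 MHz, folds to fs − 39.8 MHz = 39.4 MHz.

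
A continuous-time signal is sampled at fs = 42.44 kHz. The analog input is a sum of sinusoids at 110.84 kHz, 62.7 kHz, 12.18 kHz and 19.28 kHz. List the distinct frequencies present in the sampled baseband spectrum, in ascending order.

12.18 kHz, 16.48 kHz, 19.28 kHz, 20.26 kHz

fs/2 = 21.22 kHz.
110.84 kHz mod fs = 25.96 kHz.
25.96 kHz > fs/2 = 21.22 kHz, folds to fs − 25.96 kHz = 16.48 kHz.
62.7 kHz mod fs = 20.26 kHz.
20.26 kHz ≤ fs/2 = 21.22 kHz, appears at 20.26 kHz.
12.18 kHz ≤ fs/2 = 21.22 kHz, passes unchanged.
19.28 kHz ≤ fs/2 = 21.22 kHz, passes unchanged.
Distinct values: {12.18 kHz, 16.48 kHz, 19.28 kHz, 20.26 kHz}.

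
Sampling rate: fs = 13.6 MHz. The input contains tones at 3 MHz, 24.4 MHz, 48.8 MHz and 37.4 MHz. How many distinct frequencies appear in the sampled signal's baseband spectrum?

4

fs/2 = 6.8 MHz.
3 MHz ≤ fs/2 = 6.8 MHz, passes unchanged.
24.4 MHz mod fs = 10.8 MHz.
10.8 MHz > fs/2 = 6.8 MHz, folds to fs − 10.8 MHz = 2.8 MHz.
48.8 MHz mod fs = 8 MHz.
8 MHz > fs/2 = 6.8 MHz, folds to fs − 8 MHz = 5.6 MHz.
37.4 MHz mod fs = 10.2 MHz.
10.2 MHz > fs/2 = 6.8 MHz, folds to fs − 10.2 MHz = 3.4 MHz.
Distinct values: {2.8 MHz, 3 MHz, 3.4 MHz, 5.6 MHz} → 4.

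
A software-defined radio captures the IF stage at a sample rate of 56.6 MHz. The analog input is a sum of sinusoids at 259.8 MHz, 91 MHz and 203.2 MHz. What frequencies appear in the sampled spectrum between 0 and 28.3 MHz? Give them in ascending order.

22.2 MHz, 23.2 MHz

fs/2 = 28.3 MHz.
259.8 MHz mod fs = 33.4 MHz.
33.4 MHz > fs/2 = 28.3 MHz, folds to fs − 33.4 MHz = 23.2 MHz.
91 MHz mod fs = 34.4 MHz.
34.4 MHz > fs/2 = 28.3 MHz, folds to fs − 34.4 MHz = 22.2 MHz.
203.2 MHz mod fs = 33.4 MHz.
33.4 MHz > fs/2 = 28.3 MHz, folds to fs − 33.4 MHz = 23.2 MHz.
Distinct values: {22.2 MHz, 23.2 MHz}.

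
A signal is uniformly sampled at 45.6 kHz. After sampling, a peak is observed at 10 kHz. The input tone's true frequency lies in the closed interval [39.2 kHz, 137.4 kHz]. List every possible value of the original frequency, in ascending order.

Frequencies that alias to 10 kHz are k·fs ± 10 kHz for integer k ≥ 0.
k=0: 10 kHz.
k=1: 35.6 kHz, 55.6 kHz.
k=2: 81.2 kHz, 101.2 kHz.
k=3: 126.8 kHz, 146.8 kHz.
k=4: 172.4 kHz, 192.4 kHz.
Within [39.2 kHz, 137.4 kHz]: 55.6 kHz, 81.2 kHz, 101.2 kHz, 126.8 kHz.

55.6 kHz, 81.2 kHz, 101.2 kHz, 126.8 kHz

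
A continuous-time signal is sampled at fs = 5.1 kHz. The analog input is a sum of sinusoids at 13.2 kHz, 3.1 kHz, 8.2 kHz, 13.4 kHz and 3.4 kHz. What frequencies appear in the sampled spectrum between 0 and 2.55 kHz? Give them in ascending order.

fs/2 = 2.55 kHz.
13.2 kHz mod fs = 3 kHz.
3 kHz > fs/2 = 2.55 kHz, folds to fs − 3 kHz = 2.1 kHz.
3.1 kHz > fs/2 = 2.55 kHz, folds to fs − 3.1 kHz = 2 kHz.
8.2 kHz mod fs = 3.1 kHz.
3.1 kHz > fs/2 = 2.55 kHz, folds to fs − 3.1 kHz = 2 kHz.
13.4 kHz mod fs = 3.2 kHz.
3.2 kHz > fs/2 = 2.55 kHz, folds to fs − 3.2 kHz = 1.9 kHz.
3.4 kHz > fs/2 = 2.55 kHz, folds to fs − 3.4 kHz = 1.7 kHz.
Distinct values: {1.7 kHz, 1.9 kHz, 2 kHz, 2.1 kHz}.

1.7 kHz, 1.9 kHz, 2 kHz, 2.1 kHz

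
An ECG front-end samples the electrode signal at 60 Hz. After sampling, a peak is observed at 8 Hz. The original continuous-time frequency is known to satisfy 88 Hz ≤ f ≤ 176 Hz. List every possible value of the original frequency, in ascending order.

Frequencies that alias to 8 Hz are k·fs ± 8 Hz for integer k ≥ 0.
k=0: 8 Hz.
k=1: 52 Hz, 68 Hz.
k=2: 112 Hz, 128 Hz.
k=3: 172 Hz, 188 Hz.
k=4: 232 Hz, 248 Hz.
Within [88 Hz, 176 Hz]: 112 Hz, 128 Hz, 172 Hz.

112 Hz, 128 Hz, 172 Hz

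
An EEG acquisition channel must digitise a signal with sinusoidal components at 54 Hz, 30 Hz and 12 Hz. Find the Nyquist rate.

Highest-frequency component: 54 Hz.
Nyquist rate = 2 × 54 Hz = 108 Hz.

108 Hz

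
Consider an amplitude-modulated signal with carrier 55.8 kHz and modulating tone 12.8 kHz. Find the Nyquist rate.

137.2 kHz

AM sidebands sit at fc ± fm = 43 kHz and 68.6 kHz.
Highest-frequency component: 68.6 kHz.
Nyquist rate = 2 × 68.6 kHz = 137.2 kHz.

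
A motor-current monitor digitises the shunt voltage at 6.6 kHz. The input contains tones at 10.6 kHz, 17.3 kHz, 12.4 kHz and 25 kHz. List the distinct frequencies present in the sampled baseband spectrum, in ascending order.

0.8 kHz, 1.4 kHz, 2.5 kHz, 2.6 kHz

fs/2 = 3.3 kHz.
10.6 kHz mod fs = 4 kHz.
4 kHz > fs/2 = 3.3 kHz, folds to fs − 4 kHz = 2.6 kHz.
17.3 kHz mod fs = 4.1 kHz.
4.1 kHz > fs/2 = 3.3 kHz, folds to fs − 4.1 kHz = 2.5 kHz.
12.4 kHz mod fs = 5.8 kHz.
5.8 kHz > fs/2 = 3.3 kHz, folds to fs − 5.8 kHz = 0.8 kHz.
25 kHz mod fs = 5.2 kHz.
5.2 kHz > fs/2 = 3.3 kHz, folds to fs − 5.2 kHz = 1.4 kHz.
Distinct values: {0.8 kHz, 1.4 kHz, 2.5 kHz, 2.6 kHz}.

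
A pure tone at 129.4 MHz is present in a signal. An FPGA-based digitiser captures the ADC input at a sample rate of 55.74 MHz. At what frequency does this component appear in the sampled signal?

17.92 MHz

129.4 MHz mod fs = 17.92 MHz.
17.92 MHz ≤ fs/2 = 27.87 MHz, appears at 17.92 MHz.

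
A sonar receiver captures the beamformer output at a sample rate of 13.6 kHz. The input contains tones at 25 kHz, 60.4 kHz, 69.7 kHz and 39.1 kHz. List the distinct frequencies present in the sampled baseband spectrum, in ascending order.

fs/2 = 6.8 kHz.
25 kHz mod fs = 11.4 kHz.
11.4 kHz > fs/2 = 6.8 kHz, folds to fs − 11.4 kHz = 2.2 kHz.
60.4 kHz mod fs = 6 kHz.
6 kHz ≤ fs/2 = 6.8 kHz, appears at 6 kHz.
69.7 kHz mod fs = 1.7 kHz.
1.7 kHz ≤ fs/2 = 6.8 kHz, appears at 1.7 kHz.
39.1 kHz mod fs = 11.9 kHz.
11.9 kHz > fs/2 = 6.8 kHz, folds to fs − 11.9 kHz = 1.7 kHz.
Distinct values: {1.7 kHz, 2.2 kHz, 6 kHz}.

1.7 kHz, 2.2 kHz, 6 kHz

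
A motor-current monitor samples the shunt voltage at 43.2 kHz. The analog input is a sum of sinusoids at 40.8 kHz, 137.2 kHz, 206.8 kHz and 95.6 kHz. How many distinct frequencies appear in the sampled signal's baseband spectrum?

fs/2 = 21.6 kHz.
40.8 kHz > fs/2 = 21.6 kHz, folds to fs − 40.8 kHz = 2.4 kHz.
137.2 kHz mod fs = 7.6 kHz.
7.6 kHz ≤ fs/2 = 21.6 kHz, appears at 7.6 kHz.
206.8 kHz mod fs = 34 kHz.
34 kHz > fs/2 = 21.6 kHz, folds to fs − 34 kHz = 9.2 kHz.
95.6 kHz mod fs = 9.2 kHz.
9.2 kHz ≤ fs/2 = 21.6 kHz, appears at 9.2 kHz.
Distinct values: {2.4 kHz, 7.6 kHz, 9.2 kHz} → 3.

3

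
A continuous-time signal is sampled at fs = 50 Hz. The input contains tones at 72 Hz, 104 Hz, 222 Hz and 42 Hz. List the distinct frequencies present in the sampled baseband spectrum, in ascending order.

fs/2 = 25 Hz.
72 Hz mod fs = 22 Hz.
22 Hz ≤ fs/2 = 25 Hz, appears at 22 Hz.
104 Hz mod fs = 4 Hz.
4 Hz ≤ fs/2 = 25 Hz, appears at 4 Hz.
222 Hz mod fs = 22 Hz.
22 Hz ≤ fs/2 = 25 Hz, appears at 22 Hz.
42 Hz > fs/2 = 25 Hz, folds to fs − 42 Hz = 8 Hz.
Distinct values: {4 Hz, 8 Hz, 22 Hz}.

4 Hz, 8 Hz, 22 Hz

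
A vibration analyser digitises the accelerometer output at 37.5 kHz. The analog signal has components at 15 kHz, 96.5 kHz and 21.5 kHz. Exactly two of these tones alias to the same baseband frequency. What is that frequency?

fs/2 = 18.75 kHz.
15 kHz ≤ fs/2 = 18.75 kHz, passes unchanged.
96.5 kHz mod fs = 21.5 kHz.
21.5 kHz > fs/2 = 18.75 kHz, folds to fs − 21.5 kHz = 16 kHz.
21.5 kHz > fs/2 = 18.75 kHz, folds to fs − 21.5 kHz = 16 kHz.
21.5 kHz and 96.5 kHz both map to 16 kHz.

16 kHz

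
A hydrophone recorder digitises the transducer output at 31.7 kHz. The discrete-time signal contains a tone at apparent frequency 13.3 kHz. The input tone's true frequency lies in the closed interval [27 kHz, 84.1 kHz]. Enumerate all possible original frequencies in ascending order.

Frequencies that alias to 13.3 kHz are k·fs ± 13.3 kHz for integer k ≥ 0.
k=0: 13.3 kHz.
k=1: 18.4 kHz, 45 kHz.
k=2: 50.1 kHz, 76.7 kHz.
k=3: 81.8 kHz, 108.4 kHz.
k=4: 113.5 kHz, 140.1 kHz.
Within [27 kHz, 84.1 kHz]: 45 kHz, 50.1 kHz, 76.7 kHz, 81.8 kHz.

45 kHz, 50.1 kHz, 76.7 kHz, 81.8 kHz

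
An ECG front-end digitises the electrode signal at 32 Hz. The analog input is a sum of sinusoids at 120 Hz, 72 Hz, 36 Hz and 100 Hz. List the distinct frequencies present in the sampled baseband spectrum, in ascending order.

fs/2 = 16 Hz.
120 Hz mod fs = 24 Hz.
24 Hz > fs/2 = 16 Hz, folds to fs − 24 Hz = 8 Hz.
72 Hz mod fs = 8 Hz.
8 Hz ≤ fs/2 = 16 Hz, appears at 8 Hz.
36 Hz mod fs = 4 Hz.
4 Hz ≤ fs/2 = 16 Hz, appears at 4 Hz.
100 Hz mod fs = 4 Hz.
4 Hz ≤ fs/2 = 16 Hz, appears at 4 Hz.
Distinct values: {4 Hz, 8 Hz}.

4 Hz, 8 Hz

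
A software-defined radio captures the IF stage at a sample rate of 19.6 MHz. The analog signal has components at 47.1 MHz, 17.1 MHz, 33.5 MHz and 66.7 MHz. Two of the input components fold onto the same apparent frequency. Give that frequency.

7.9 MHz

fs/2 = 9.8 MHz.
47.1 MHz mod fs = 7.9 MHz.
7.9 MHz ≤ fs/2 = 9.8 MHz, appears at 7.9 MHz.
17.1 MHz > fs/2 = 9.8 MHz, folds to fs − 17.1 MHz = 2.5 MHz.
33.5 MHz mod fs = 13.9 MHz.
13.9 MHz > fs/2 = 9.8 MHz, folds to fs − 13.9 MHz = 5.7 MHz.
66.7 MHz mod fs = 7.9 MHz.
7.9 MHz ≤ fs/2 = 9.8 MHz, appears at 7.9 MHz.
47.1 MHz and 66.7 MHz both map to 7.9 MHz.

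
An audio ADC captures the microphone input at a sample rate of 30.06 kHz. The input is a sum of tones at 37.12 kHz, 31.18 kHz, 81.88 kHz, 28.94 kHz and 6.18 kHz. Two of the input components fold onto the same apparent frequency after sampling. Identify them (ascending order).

28.94 kHz, 31.18 kHz

fs/2 = 15.03 kHz.
37.12 kHz mod fs = 7.06 kHz.
7.06 kHz ≤ fs/2 = 15.03 kHz, appears at 7.06 kHz.
31.18 kHz mod fs = 1.12 kHz.
1.12 kHz ≤ fs/2 = 15.03 kHz, appears at 1.12 kHz.
81.88 kHz mod fs = 21.76 kHz.
21.76 kHz > fs/2 = 15.03 kHz, folds to fs − 21.76 kHz = 8.3 kHz.
28.94 kHz > fs/2 = 15.03 kHz, folds to fs − 28.94 kHz = 1.12 kHz.
6.18 kHz ≤ fs/2 = 15.03 kHz, passes unchanged.
28.94 kHz and 31.18 kHz both map to 1.12 kHz.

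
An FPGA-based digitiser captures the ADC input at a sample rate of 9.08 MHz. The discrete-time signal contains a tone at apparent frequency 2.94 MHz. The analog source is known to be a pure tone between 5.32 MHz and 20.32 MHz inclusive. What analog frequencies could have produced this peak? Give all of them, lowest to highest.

Frequencies that alias to 2.94 MHz are k·fs ± 2.94 MHz for integer k ≥ 0.
k=0: 2.94 MHz.
k=1: 6.14 MHz, 12.02 MHz.
k=2: 15.22 MHz, 21.1 MHz.
k=3: 24.3 MHz, 30.18 MHz.
Within [5.32 MHz, 20.32 MHz]: 6.14 MHz, 12.02 MHz, 15.22 MHz.

6.14 MHz, 12.02 MHz, 15.22 MHz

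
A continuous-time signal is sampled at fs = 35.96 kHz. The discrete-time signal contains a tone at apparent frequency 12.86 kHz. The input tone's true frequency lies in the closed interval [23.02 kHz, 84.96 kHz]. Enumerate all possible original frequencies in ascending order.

Frequencies that alias to 12.86 kHz are k·fs ± 12.86 kHz for integer k ≥ 0.
k=0: 12.86 kHz.
k=1: 23.1 kHz, 48.82 kHz.
k=2: 59.06 kHz, 84.78 kHz.
k=3: 95.02 kHz, 120.74 kHz.
Within [23.02 kHz, 84.96 kHz]: 23.1 kHz, 48.82 kHz, 59.06 kHz, 84.78 kHz.

23.1 kHz, 48.82 kHz, 59.06 kHz, 84.78 kHz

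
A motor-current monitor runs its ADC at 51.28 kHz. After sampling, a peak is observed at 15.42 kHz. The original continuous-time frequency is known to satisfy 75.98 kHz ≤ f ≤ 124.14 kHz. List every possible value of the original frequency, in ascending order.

87.14 kHz, 117.98 kHz

Frequencies that alias to 15.42 kHz are k·fs ± 15.42 kHz for integer k ≥ 0.
k=0: 15.42 kHz.
k=1: 35.86 kHz, 66.7 kHz.
k=2: 87.14 kHz, 117.98 kHz.
k=3: 138.42 kHz, 169.26 kHz.
Within [75.98 kHz, 124.14 kHz]: 87.14 kHz, 117.98 kHz.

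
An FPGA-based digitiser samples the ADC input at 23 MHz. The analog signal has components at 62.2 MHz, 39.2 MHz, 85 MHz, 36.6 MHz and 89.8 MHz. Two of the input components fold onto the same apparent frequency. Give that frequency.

6.8 MHz

fs/2 = 11.5 MHz.
62.2 MHz mod fs = 16.2 MHz.
16.2 MHz > fs/2 = 11.5 MHz, folds to fs − 16.2 MHz = 6.8 MHz.
39.2 MHz mod fs = 16.2 MHz.
16.2 MHz > fs/2 = 11.5 MHz, folds to fs − 16.2 MHz = 6.8 MHz.
85 MHz mod fs = 16 MHz.
16 MHz > fs/2 = 11.5 MHz, folds to fs − 16 MHz = 7 MHz.
36.6 MHz mod fs = 13.6 MHz.
13.6 MHz > fs/2 = 11.5 MHz, folds to fs − 13.6 MHz = 9.4 MHz.
89.8 MHz mod fs = 20.8 MHz.
20.8 MHz > fs/2 = 11.5 MHz, folds to fs − 20.8 MHz = 2.2 MHz.
39.2 MHz and 62.2 MHz both map to 6.8 MHz.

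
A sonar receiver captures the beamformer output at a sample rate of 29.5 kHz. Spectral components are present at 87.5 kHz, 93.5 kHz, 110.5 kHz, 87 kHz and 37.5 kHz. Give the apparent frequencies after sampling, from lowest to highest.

fs/2 = 14.75 kHz.
87.5 kHz mod fs = 28.5 kHz.
28.5 kHz > fs/2 = 14.75 kHz, folds to fs − 28.5 kHz = 1 kHz.
93.5 kHz mod fs = 5 kHz.
5 kHz ≤ fs/2 = 14.75 kHz, appears at 5 kHz.
110.5 kHz mod fs = 22 kHz.
22 kHz > fs/2 = 14.75 kHz, folds to fs − 22 kHz = 7.5 kHz.
87 kHz mod fs = 28 kHz.
28 kHz > fs/2 = 14.75 kHz, folds to fs − 28 kHz = 1.5 kHz.
37.5 kHz mod fs = 8 kHz.
8 kHz ≤ fs/2 = 14.75 kHz, appears at 8 kHz.
Distinct values: {1 kHz, 1.5 kHz, 5 kHz, 7.5 kHz, 8 kHz}.

1 kHz, 1.5 kHz, 5 kHz, 7.5 kHz, 8 kHz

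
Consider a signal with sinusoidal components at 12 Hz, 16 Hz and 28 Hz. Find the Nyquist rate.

56 Hz

Highest-frequency component: 28 Hz.
Nyquist rate = 2 × 28 Hz = 56 Hz.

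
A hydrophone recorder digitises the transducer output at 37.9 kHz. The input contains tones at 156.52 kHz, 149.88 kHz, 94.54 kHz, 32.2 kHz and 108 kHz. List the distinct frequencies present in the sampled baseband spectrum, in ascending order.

fs/2 = 18.95 kHz.
156.52 kHz mod fs = 4.92 kHz.
4.92 kHz ≤ fs/2 = 18.95 kHz, appears at 4.92 kHz.
149.88 kHz mod fs = 36.18 kHz.
36.18 kHz > fs/2 = 18.95 kHz, folds to fs − 36.18 kHz = 1.72 kHz.
94.54 kHz mod fs = 18.74 kHz.
18.74 kHz ≤ fs/2 = 18.95 kHz, appears at 18.74 kHz.
32.2 kHz > fs/2 = 18.95 kHz, folds to fs − 32.2 kHz = 5.7 kHz.
108 kHz mod fs = 32.2 kHz.
32.2 kHz > fs/2 = 18.95 kHz, folds to fs − 32.2 kHz = 5.7 kHz.
Distinct values: {1.72 kHz, 4.92 kHz, 5.7 kHz, 18.74 kHz}.

1.72 kHz, 4.92 kHz, 5.7 kHz, 18.74 kHz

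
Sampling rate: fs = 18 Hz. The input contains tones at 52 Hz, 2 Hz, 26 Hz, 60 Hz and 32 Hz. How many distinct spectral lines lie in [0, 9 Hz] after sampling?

4

fs/2 = 9 Hz.
52 Hz mod fs = 16 Hz.
16 Hz > fs/2 = 9 Hz, folds to fs − 16 Hz = 2 Hz.
2 Hz ≤ fs/2 = 9 Hz, passes unchanged.
26 Hz mod fs = 8 Hz.
8 Hz ≤ fs/2 = 9 Hz, appears at 8 Hz.
60 Hz mod fs = 6 Hz.
6 Hz ≤ fs/2 = 9 Hz, appears at 6 Hz.
32 Hz mod fs = 14 Hz.
14 Hz > fs/2 = 9 Hz, folds to fs − 14 Hz = 4 Hz.
Distinct values: {2 Hz, 4 Hz, 6 Hz, 8 Hz} → 4.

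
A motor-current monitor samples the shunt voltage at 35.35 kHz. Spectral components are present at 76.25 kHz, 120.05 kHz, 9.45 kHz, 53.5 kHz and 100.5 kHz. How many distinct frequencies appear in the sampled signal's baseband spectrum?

fs/2 = 17.675 kHz.
76.25 kHz mod fs = 5.55 kHz.
5.55 kHz ≤ fs/2 = 17.675 kHz, appears at 5.55 kHz.
120.05 kHz mod fs = 14 kHz.
14 kHz ≤ fs/2 = 17.675 kHz, appears at 14 kHz.
9.45 kHz ≤ fs/2 = 17.675 kHz, passes unchanged.
53.5 kHz mod fs = 18.15 kHz.
18.15 kHz > fs/2 = 17.675 kHz, folds to fs − 18.15 kHz = 17.2 kHz.
100.5 kHz mod fs = 29.8 kHz.
29.8 kHz > fs/2 = 17.675 kHz, folds to fs − 29.8 kHz = 5.55 kHz.
Distinct values: {5.55 kHz, 9.45 kHz, 14 kHz, 17.2 kHz} → 4.

4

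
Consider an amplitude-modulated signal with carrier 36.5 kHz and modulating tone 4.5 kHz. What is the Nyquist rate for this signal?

82 kHz

AM sidebands sit at fc ± fm = 32 kHz and 41 kHz.
Highest-frequency component: 41 kHz.
Nyquist rate = 2 × 41 kHz = 82 kHz.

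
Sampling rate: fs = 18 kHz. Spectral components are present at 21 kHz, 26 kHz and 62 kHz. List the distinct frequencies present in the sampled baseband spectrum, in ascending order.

fs/2 = 9 kHz.
21 kHz mod fs = 3 kHz.
3 kHz ≤ fs/2 = 9 kHz, appears at 3 kHz.
26 kHz mod fs = 8 kHz.
8 kHz ≤ fs/2 = 9 kHz, appears at 8 kHz.
62 kHz mod fs = 8 kHz.
8 kHz ≤ fs/2 = 9 kHz, appears at 8 kHz.
Distinct values: {3 kHz, 8 kHz}.

3 kHz, 8 kHz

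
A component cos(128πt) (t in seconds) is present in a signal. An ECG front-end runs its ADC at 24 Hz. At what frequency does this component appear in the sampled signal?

ω = 128π rad/s → f = ω/(2π) = 64 Hz.
64 Hz mod fs = 16 Hz.
16 Hz > fs/2 = 12 Hz, folds to fs − 16 Hz = 8 Hz.

8 Hz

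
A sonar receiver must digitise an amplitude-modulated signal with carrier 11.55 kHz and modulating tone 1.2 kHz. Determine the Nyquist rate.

25.5 kHz

AM sidebands sit at fc ± fm = 10.35 kHz and 12.75 kHz.
Highest-frequency component: 12.75 kHz.
Nyquist rate = 2 × 12.75 kHz = 25.5 kHz.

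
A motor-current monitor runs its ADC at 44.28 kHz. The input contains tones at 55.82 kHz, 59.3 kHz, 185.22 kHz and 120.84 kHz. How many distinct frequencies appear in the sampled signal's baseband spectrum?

4

fs/2 = 22.14 kHz.
55.82 kHz mod fs = 11.54 kHz.
11.54 kHz ≤ fs/2 = 22.14 kHz, appears at 11.54 kHz.
59.3 kHz mod fs = 15.02 kHz.
15.02 kHz ≤ fs/2 = 22.14 kHz, appears at 15.02 kHz.
185.22 kHz mod fs = 8.1 kHz.
8.1 kHz ≤ fs/2 = 22.14 kHz, appears at 8.1 kHz.
120.84 kHz mod fs = 32.28 kHz.
32.28 kHz > fs/2 = 22.14 kHz, folds to fs − 32.28 kHz = 12 kHz.
Distinct values: {8.1 kHz, 11.54 kHz, 12 kHz, 15.02 kHz} → 4.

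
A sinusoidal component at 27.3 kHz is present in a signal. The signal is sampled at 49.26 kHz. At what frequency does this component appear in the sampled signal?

27.3 kHz > fs/2 = 24.63 kHz, folds to fs − 27.3 kHz = 21.96 kHz.

21.96 kHz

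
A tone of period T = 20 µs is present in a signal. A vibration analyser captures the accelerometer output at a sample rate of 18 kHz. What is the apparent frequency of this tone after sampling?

4 kHz

T = 20 µs → f = 1/T = 50 kHz.
50 kHz mod fs = 14 kHz.
14 kHz > fs/2 = 9 kHz, folds to fs − 14 kHz = 4 kHz.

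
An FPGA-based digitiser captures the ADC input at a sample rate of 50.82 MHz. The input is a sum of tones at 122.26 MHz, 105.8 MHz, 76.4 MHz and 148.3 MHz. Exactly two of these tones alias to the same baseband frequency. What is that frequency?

fs/2 = 25.41 MHz.
122.26 MHz mod fs = 20.62 MHz.
20.62 MHz ≤ fs/2 = 25.41 MHz, appears at 20.62 MHz.
105.8 MHz mod fs = 4.16 MHz.
4.16 MHz ≤ fs/2 = 25.41 MHz, appears at 4.16 MHz.
76.4 MHz mod fs = 25.58 MHz.
25.58 MHz > fs/2 = 25.41 MHz, folds to fs − 25.58 MHz = 25.24 MHz.
148.3 MHz mod fs = 46.66 MHz.
46.66 MHz > fs/2 = 25.41 MHz, folds to fs − 46.66 MHz = 4.16 MHz.
105.8 MHz and 148.3 MHz both map to 4.16 MHz.

4.16 MHz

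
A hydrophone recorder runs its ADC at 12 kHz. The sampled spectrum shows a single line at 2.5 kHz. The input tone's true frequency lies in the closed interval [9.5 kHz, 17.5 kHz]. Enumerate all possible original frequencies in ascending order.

Frequencies that alias to 2.5 kHz are k·fs ± 2.5 kHz for integer k ≥ 0.
k=0: 2.5 kHz.
k=1: 9.5 kHz, 14.5 kHz.
k=2: 21.5 kHz, 26.5 kHz.
Within [9.5 kHz, 17.5 kHz]: 9.5 kHz, 14.5 kHz.

9.5 kHz, 14.5 kHz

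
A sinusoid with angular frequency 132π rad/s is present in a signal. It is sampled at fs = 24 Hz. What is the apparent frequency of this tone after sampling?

ω = 132π rad/s → f = ω/(2π) = 66 Hz.
66 Hz mod fs = 18 Hz.
18 Hz > fs/2 = 12 Hz, folds to fs − 18 Hz = 6 Hz.

6 Hz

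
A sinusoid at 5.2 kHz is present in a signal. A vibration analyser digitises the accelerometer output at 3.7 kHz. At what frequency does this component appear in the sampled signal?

1.5 kHz

5.2 kHz mod fs = 1.5 kHz.
1.5 kHz ≤ fs/2 = 1.85 kHz, appears at 1.5 kHz.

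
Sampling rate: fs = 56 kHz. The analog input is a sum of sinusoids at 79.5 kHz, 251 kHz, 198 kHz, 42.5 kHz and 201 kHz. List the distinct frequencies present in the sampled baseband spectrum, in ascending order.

13.5 kHz, 23 kHz, 23.5 kHz, 26 kHz, 27 kHz

fs/2 = 28 kHz.
79.5 kHz mod fs = 23.5 kHz.
23.5 kHz ≤ fs/2 = 28 kHz, appears at 23.5 kHz.
251 kHz mod fs = 27 kHz.
27 kHz ≤ fs/2 = 28 kHz, appears at 27 kHz.
198 kHz mod fs = 30 kHz.
30 kHz > fs/2 = 28 kHz, folds to fs − 30 kHz = 26 kHz.
42.5 kHz > fs/2 = 28 kHz, folds to fs − 42.5 kHz = 13.5 kHz.
201 kHz mod fs = 33 kHz.
33 kHz > fs/2 = 28 kHz, folds to fs − 33 kHz = 23 kHz.
Distinct values: {13.5 kHz, 23 kHz, 23.5 kHz, 26 kHz, 27 kHz}.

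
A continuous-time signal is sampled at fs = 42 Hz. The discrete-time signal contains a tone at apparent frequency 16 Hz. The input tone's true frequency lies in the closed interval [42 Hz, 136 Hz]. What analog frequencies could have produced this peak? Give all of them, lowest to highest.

Frequencies that alias to 16 Hz are k·fs ± 16 Hz for integer k ≥ 0.
k=0: 16 Hz.
k=1: 26 Hz, 58 Hz.
k=2: 68 Hz, 100 Hz.
k=3: 110 Hz, 142 Hz.
k=4: 152 Hz, 184 Hz.
Within [42 Hz, 136 Hz]: 58 Hz, 68 Hz, 100 Hz, 110 Hz.

58 Hz, 68 Hz, 100 Hz, 110 Hz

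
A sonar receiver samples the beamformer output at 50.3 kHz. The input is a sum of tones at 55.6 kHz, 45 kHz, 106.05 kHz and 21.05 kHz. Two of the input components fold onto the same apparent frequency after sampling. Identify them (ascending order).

45 kHz, 55.6 kHz

fs/2 = 25.15 kHz.
55.6 kHz mod fs = 5.3 kHz.
5.3 kHz ≤ fs/2 = 25.15 kHz, appears at 5.3 kHz.
45 kHz > fs/2 = 25.15 kHz, folds to fs − 45 kHz = 5.3 kHz.
106.05 kHz mod fs = 5.45 kHz.
5.45 kHz ≤ fs/2 = 25.15 kHz, appears at 5.45 kHz.
21.05 kHz ≤ fs/2 = 25.15 kHz, passes unchanged.
45 kHz and 55.6 kHz both map to 5.3 kHz.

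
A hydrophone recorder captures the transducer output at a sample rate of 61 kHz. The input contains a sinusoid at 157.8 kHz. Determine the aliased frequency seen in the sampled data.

157.8 kHz mod fs = 35.8 kHz.
35.8 kHz > fs/2 = 30.5 kHz, folds to fs − 35.8 kHz = 25.2 kHz.

25.2 kHz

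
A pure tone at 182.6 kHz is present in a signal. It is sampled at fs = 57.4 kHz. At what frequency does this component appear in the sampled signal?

182.6 kHz mod fs = 10.4 kHz.
10.4 kHz ≤ fs/2 = 28.7 kHz, appears at 10.4 kHz.

10.4 kHz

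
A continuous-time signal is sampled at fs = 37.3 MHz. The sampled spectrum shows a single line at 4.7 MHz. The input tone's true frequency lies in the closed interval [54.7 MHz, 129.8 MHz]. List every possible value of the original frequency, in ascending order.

69.9 MHz, 79.3 MHz, 107.2 MHz, 116.6 MHz

Frequencies that alias to 4.7 MHz are k·fs ± 4.7 MHz for integer k ≥ 0.
k=0: 4.7 MHz.
k=1: 32.6 MHz, 42 MHz.
k=2: 69.9 MHz, 79.3 MHz.
k=3: 107.2 MHz, 116.6 MHz.
k=4: 144.5 MHz, 153.9 MHz.
Within [54.7 MHz, 129.8 MHz]: 69.9 MHz, 79.3 MHz, 107.2 MHz, 116.6 MHz.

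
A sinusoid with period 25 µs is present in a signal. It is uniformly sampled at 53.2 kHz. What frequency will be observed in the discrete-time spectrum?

T = 25 µs → f = 1/T = 40 kHz.
40 kHz > fs/2 = 26.6 kHz, folds to fs − 40 kHz = 13.2 kHz.

13.2 kHz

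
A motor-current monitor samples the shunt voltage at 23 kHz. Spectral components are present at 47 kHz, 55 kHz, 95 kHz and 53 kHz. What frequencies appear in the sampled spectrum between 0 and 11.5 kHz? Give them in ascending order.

1 kHz, 3 kHz, 7 kHz, 9 kHz

fs/2 = 11.5 kHz.
47 kHz mod fs = 1 kHz.
1 kHz ≤ fs/2 = 11.5 kHz, appears at 1 kHz.
55 kHz mod fs = 9 kHz.
9 kHz ≤ fs/2 = 11.5 kHz, appears at 9 kHz.
95 kHz mod fs = 3 kHz.
3 kHz ≤ fs/2 = 11.5 kHz, appears at 3 kHz.
53 kHz mod fs = 7 kHz.
7 kHz ≤ fs/2 = 11.5 kHz, appears at 7 kHz.
Distinct values: {1 kHz, 3 kHz, 7 kHz, 9 kHz}.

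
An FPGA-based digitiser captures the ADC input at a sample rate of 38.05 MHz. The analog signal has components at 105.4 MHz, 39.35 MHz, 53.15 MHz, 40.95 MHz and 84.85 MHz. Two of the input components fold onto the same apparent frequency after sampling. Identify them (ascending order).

84.85 MHz, 105.4 MHz

fs/2 = 19.025 MHz.
105.4 MHz mod fs = 29.3 MHz.
29.3 MHz > fs/2 = 19.025 MHz, folds to fs − 29.3 MHz = 8.75 MHz.
39.35 MHz mod fs = 1.3 MHz.
1.3 MHz ≤ fs/2 = 19.025 MHz, appears at 1.3 MHz.
53.15 MHz mod fs = 15.1 MHz.
15.1 MHz ≤ fs/2 = 19.025 MHz, appears at 15.1 MHz.
40.95 MHz mod fs = 2.9 MHz.
2.9 MHz ≤ fs/2 = 19.025 MHz, appears at 2.9 MHz.
84.85 MHz mod fs = 8.75 MHz.
8.75 MHz ≤ fs/2 = 19.025 MHz, appears at 8.75 MHz.
84.85 MHz and 105.4 MHz both map to 8.75 MHz.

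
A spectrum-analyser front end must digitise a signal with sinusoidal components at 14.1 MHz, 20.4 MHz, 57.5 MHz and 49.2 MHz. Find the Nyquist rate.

Highest-frequency component: 57.5 MHz.
Nyquist rate = 2 × 57.5 MHz = 115 MHz.

115 MHz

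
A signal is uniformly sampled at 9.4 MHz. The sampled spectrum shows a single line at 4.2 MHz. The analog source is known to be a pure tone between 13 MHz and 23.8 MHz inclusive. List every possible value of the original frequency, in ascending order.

13.6 MHz, 14.6 MHz, 23 MHz

Frequencies that alias to 4.2 MHz are k·fs ± 4.2 MHz for integer k ≥ 0.
k=0: 4.2 MHz.
k=1: 5.2 MHz, 13.6 MHz.
k=2: 14.6 MHz, 23 MHz.
k=3: 24 MHz, 32.4 MHz.
Within [13 MHz, 23.8 MHz]: 13.6 MHz, 14.6 MHz, 23 MHz.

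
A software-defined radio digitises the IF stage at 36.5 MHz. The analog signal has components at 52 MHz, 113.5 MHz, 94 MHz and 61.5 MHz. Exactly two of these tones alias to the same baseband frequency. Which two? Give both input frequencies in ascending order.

fs/2 = 18.25 MHz.
52 MHz mod fs = 15.5 MHz.
15.5 MHz ≤ fs/2 = 18.25 MHz, appears at 15.5 MHz.
113.5 MHz mod fs = 4 MHz.
4 MHz ≤ fs/2 = 18.25 MHz, appears at 4 MHz.
94 MHz mod fs = 21 MHz.
21 MHz > fs/2 = 18.25 MHz, folds to fs − 21 MHz = 15.5 MHz.
61.5 MHz mod fs = 25 MHz.
25 MHz > fs/2 = 18.25 MHz, folds to fs − 25 MHz = 11.5 MHz.
52 MHz and 94 MHz both map to 15.5 MHz.

52 MHz, 94 MHz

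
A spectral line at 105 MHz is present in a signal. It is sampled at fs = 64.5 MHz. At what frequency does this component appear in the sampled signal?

105 MHz mod fs = 40.5 MHz.
40.5 MHz > fs/2 = 32.25 MHz, folds to fs − 40.5 MHz = 24 MHz.

24 MHz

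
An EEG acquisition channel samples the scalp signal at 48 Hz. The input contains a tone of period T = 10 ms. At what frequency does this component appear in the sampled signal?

T = 10 ms → f = 1/T = 100 Hz.
100 Hz mod fs = 4 Hz.
4 Hz ≤ fs/2 = 24 Hz, appears at 4 Hz.

4 Hz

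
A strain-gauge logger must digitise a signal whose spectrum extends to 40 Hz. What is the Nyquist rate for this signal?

Nyquist rate = 2 × 40 Hz = 80 Hz.

80 Hz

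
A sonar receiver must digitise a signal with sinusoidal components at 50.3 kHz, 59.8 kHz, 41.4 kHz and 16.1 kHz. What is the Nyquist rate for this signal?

119.6 kHz

Highest-frequency component: 59.8 kHz.
Nyquist rate = 2 × 59.8 kHz = 119.6 kHz.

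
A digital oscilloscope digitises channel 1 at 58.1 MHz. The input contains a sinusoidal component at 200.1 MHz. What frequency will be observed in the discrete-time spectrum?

25.8 MHz

200.1 MHz mod fs = 25.8 MHz.
25.8 MHz ≤ fs/2 = 29.05 MHz, appears at 25.8 MHz.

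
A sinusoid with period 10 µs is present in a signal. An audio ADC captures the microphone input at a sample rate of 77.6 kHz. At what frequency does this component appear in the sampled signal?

T = 10 µs → f = 1/T = 100 kHz.
100 kHz mod fs = 22.4 kHz.
22.4 kHz ≤ fs/2 = 38.8 kHz, appears at 22.4 kHz.

22.4 kHz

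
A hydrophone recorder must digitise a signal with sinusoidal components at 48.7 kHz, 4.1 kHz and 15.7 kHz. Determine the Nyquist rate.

97.4 kHz

Highest-frequency component: 48.7 kHz.
Nyquist rate = 2 × 48.7 kHz = 97.4 kHz.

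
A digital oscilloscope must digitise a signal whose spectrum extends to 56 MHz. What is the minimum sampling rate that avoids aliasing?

112 MHz

Nyquist rate = 2 × 56 MHz = 112 MHz.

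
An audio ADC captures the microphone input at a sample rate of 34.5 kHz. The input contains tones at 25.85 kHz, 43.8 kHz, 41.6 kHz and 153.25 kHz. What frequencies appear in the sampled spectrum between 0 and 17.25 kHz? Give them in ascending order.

fs/2 = 17.25 kHz.
25.85 kHz > fs/2 = 17.25 kHz, folds to fs − 25.85 kHz = 8.65 kHz.
43.8 kHz mod fs = 9.3 kHz.
9.3 kHz ≤ fs/2 = 17.25 kHz, appears at 9.3 kHz.
41.6 kHz mod fs = 7.1 kHz.
7.1 kHz ≤ fs/2 = 17.25 kHz, appears at 7.1 kHz.
153.25 kHz mod fs = 15.25 kHz.
15.25 kHz ≤ fs/2 = 17.25 kHz, appears at 15.25 kHz.
Distinct values: {7.1 kHz, 8.65 kHz, 9.3 kHz, 15.25 kHz}.

7.1 kHz, 8.65 kHz, 9.3 kHz, 15.25 kHz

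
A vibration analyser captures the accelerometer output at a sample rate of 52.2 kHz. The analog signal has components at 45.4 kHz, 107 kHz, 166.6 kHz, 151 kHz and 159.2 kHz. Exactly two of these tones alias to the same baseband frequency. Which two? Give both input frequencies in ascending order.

fs/2 = 26.1 kHz.
45.4 kHz > fs/2 = 26.1 kHz, folds to fs − 45.4 kHz = 6.8 kHz.
107 kHz mod fs = 2.6 kHz.
2.6 kHz ≤ fs/2 = 26.1 kHz, appears at 2.6 kHz.
166.6 kHz mod fs = 10 kHz.
10 kHz ≤ fs/2 = 26.1 kHz, appears at 10 kHz.
151 kHz mod fs = 46.6 kHz.
46.6 kHz > fs/2 = 26.1 kHz, folds to fs − 46.6 kHz = 5.6 kHz.
159.2 kHz mod fs = 2.6 kHz.
2.6 kHz ≤ fs/2 = 26.1 kHz, appears at 2.6 kHz.
107 kHz and 159.2 kHz both map to 2.6 kHz.

107 kHz, 159.2 kHz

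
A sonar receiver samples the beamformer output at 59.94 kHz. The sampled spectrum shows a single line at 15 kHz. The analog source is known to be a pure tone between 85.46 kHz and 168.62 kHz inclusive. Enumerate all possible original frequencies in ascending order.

104.88 kHz, 134.88 kHz, 164.82 kHz

Frequencies that alias to 15 kHz are k·fs ± 15 kHz for integer k ≥ 0.
k=0: 15 kHz.
k=1: 44.94 kHz, 74.94 kHz.
k=2: 104.88 kHz, 134.88 kHz.
k=3: 164.82 kHz, 194.82 kHz.
k=4: 224.76 kHz, 254.76 kHz.
Within [85.46 kHz, 168.62 kHz]: 104.88 kHz, 134.88 kHz, 164.82 kHz.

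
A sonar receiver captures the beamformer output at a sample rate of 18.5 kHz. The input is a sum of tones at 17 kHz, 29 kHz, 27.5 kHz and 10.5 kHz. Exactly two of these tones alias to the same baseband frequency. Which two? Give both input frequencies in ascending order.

10.5 kHz, 29 kHz

fs/2 = 9.25 kHz.
17 kHz > fs/2 = 9.25 kHz, folds to fs − 17 kHz = 1.5 kHz.
29 kHz mod fs = 10.5 kHz.
10.5 kHz > fs/2 = 9.25 kHz, folds to fs − 10.5 kHz = 8 kHz.
27.5 kHz mod fs = 9 kHz.
9 kHz ≤ fs/2 = 9.25 kHz, appears at 9 kHz.
10.5 kHz > fs/2 = 9.25 kHz, folds to fs − 10.5 kHz = 8 kHz.
10.5 kHz and 29 kHz both map to 8 kHz.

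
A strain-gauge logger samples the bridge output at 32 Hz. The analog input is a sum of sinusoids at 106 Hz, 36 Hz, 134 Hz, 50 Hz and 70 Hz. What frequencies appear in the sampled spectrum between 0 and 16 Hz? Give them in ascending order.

fs/2 = 16 Hz.
106 Hz mod fs = 10 Hz.
10 Hz ≤ fs/2 = 16 Hz, appears at 10 Hz.
36 Hz mod fs = 4 Hz.
4 Hz ≤ fs/2 = 16 Hz, appears at 4 Hz.
134 Hz mod fs = 6 Hz.
6 Hz ≤ fs/2 = 16 Hz, appears at 6 Hz.
50 Hz mod fs = 18 Hz.
18 Hz > fs/2 = 16 Hz, folds to fs − 18 Hz = 14 Hz.
70 Hz mod fs = 6 Hz.
6 Hz ≤ fs/2 = 16 Hz, appears at 6 Hz.
Distinct values: {4 Hz, 6 Hz, 10 Hz, 14 Hz}.

4 Hz, 6 Hz, 10 Hz, 14 Hz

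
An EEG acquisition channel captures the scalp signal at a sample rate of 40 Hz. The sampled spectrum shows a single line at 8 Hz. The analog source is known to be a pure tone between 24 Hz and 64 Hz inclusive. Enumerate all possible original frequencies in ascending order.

Frequencies that alias to 8 Hz are k·fs ± 8 Hz for integer k ≥ 0.
k=0: 8 Hz.
k=1: 32 Hz, 48 Hz.
k=2: 72 Hz, 88 Hz.
Within [24 Hz, 64 Hz]: 32 Hz, 48 Hz.

32 Hz, 48 Hz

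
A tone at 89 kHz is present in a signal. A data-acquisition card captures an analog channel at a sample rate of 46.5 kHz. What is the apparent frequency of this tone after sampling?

4 kHz

89 kHz mod fs = 42.5 kHz.
42.5 kHz > fs/2 = 23.25 kHz, folds to fs − 42.5 kHz = 4 kHz.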